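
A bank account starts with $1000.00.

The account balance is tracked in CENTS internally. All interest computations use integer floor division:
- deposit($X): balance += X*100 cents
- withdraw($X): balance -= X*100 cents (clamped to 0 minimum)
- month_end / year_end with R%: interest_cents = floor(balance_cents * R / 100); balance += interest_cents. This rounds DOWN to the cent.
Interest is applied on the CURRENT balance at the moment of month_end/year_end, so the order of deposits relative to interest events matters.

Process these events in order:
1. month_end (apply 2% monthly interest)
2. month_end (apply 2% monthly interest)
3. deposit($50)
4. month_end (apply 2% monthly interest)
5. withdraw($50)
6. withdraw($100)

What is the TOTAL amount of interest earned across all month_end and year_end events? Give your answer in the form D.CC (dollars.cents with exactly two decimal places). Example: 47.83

Answer: 62.20

Derivation:
After 1 (month_end (apply 2% monthly interest)): balance=$1020.00 total_interest=$20.00
After 2 (month_end (apply 2% monthly interest)): balance=$1040.40 total_interest=$40.40
After 3 (deposit($50)): balance=$1090.40 total_interest=$40.40
After 4 (month_end (apply 2% monthly interest)): balance=$1112.20 total_interest=$62.20
After 5 (withdraw($50)): balance=$1062.20 total_interest=$62.20
After 6 (withdraw($100)): balance=$962.20 total_interest=$62.20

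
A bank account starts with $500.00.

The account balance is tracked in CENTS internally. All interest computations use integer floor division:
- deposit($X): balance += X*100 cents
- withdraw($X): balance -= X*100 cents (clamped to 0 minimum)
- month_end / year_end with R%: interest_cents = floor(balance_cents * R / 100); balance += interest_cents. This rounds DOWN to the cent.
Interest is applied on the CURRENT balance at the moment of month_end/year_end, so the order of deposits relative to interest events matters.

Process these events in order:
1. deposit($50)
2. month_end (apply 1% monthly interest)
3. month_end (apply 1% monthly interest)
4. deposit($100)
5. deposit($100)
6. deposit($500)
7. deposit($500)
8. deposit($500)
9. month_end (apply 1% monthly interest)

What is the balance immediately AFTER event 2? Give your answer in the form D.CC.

After 1 (deposit($50)): balance=$550.00 total_interest=$0.00
After 2 (month_end (apply 1% monthly interest)): balance=$555.50 total_interest=$5.50

Answer: 555.50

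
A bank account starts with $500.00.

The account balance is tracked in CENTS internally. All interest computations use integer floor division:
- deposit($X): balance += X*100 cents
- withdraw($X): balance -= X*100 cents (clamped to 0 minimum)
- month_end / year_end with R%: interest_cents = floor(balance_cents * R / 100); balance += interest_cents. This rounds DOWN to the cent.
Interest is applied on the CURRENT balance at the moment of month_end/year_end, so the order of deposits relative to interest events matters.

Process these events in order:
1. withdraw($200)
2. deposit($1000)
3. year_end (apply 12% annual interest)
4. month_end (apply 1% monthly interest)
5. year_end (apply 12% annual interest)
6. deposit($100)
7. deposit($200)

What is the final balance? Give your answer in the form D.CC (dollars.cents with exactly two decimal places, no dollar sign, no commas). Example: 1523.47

Answer: 1947.02

Derivation:
After 1 (withdraw($200)): balance=$300.00 total_interest=$0.00
After 2 (deposit($1000)): balance=$1300.00 total_interest=$0.00
After 3 (year_end (apply 12% annual interest)): balance=$1456.00 total_interest=$156.00
After 4 (month_end (apply 1% monthly interest)): balance=$1470.56 total_interest=$170.56
After 5 (year_end (apply 12% annual interest)): balance=$1647.02 total_interest=$347.02
After 6 (deposit($100)): balance=$1747.02 total_interest=$347.02
After 7 (deposit($200)): balance=$1947.02 total_interest=$347.02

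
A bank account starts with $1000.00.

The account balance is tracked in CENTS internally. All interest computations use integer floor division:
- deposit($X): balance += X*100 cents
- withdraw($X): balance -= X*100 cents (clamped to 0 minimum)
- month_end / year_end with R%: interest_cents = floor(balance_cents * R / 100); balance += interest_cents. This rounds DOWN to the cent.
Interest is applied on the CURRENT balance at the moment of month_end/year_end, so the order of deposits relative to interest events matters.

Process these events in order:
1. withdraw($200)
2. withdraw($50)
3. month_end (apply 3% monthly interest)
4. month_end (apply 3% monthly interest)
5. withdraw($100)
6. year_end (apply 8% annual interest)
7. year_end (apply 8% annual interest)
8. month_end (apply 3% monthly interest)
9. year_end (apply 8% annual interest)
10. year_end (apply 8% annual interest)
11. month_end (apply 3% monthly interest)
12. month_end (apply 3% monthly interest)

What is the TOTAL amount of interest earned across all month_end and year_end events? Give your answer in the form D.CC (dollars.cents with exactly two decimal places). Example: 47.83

Answer: 384.18

Derivation:
After 1 (withdraw($200)): balance=$800.00 total_interest=$0.00
After 2 (withdraw($50)): balance=$750.00 total_interest=$0.00
After 3 (month_end (apply 3% monthly interest)): balance=$772.50 total_interest=$22.50
After 4 (month_end (apply 3% monthly interest)): balance=$795.67 total_interest=$45.67
After 5 (withdraw($100)): balance=$695.67 total_interest=$45.67
After 6 (year_end (apply 8% annual interest)): balance=$751.32 total_interest=$101.32
After 7 (year_end (apply 8% annual interest)): balance=$811.42 total_interest=$161.42
After 8 (month_end (apply 3% monthly interest)): balance=$835.76 total_interest=$185.76
After 9 (year_end (apply 8% annual interest)): balance=$902.62 total_interest=$252.62
After 10 (year_end (apply 8% annual interest)): balance=$974.82 total_interest=$324.82
After 11 (month_end (apply 3% monthly interest)): balance=$1004.06 total_interest=$354.06
After 12 (month_end (apply 3% monthly interest)): balance=$1034.18 total_interest=$384.18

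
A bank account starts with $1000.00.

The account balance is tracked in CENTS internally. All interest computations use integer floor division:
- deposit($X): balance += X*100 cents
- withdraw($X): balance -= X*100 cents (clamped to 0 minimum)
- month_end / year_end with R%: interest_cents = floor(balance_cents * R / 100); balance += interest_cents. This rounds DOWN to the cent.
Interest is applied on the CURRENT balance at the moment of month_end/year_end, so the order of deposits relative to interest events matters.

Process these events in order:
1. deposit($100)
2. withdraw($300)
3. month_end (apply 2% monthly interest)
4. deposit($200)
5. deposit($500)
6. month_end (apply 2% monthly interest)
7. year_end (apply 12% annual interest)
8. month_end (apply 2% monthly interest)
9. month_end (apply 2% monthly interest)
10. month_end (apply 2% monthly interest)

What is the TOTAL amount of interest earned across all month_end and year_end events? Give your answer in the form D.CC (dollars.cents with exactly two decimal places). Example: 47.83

After 1 (deposit($100)): balance=$1100.00 total_interest=$0.00
After 2 (withdraw($300)): balance=$800.00 total_interest=$0.00
After 3 (month_end (apply 2% monthly interest)): balance=$816.00 total_interest=$16.00
After 4 (deposit($200)): balance=$1016.00 total_interest=$16.00
After 5 (deposit($500)): balance=$1516.00 total_interest=$16.00
After 6 (month_end (apply 2% monthly interest)): balance=$1546.32 total_interest=$46.32
After 7 (year_end (apply 12% annual interest)): balance=$1731.87 total_interest=$231.87
After 8 (month_end (apply 2% monthly interest)): balance=$1766.50 total_interest=$266.50
After 9 (month_end (apply 2% monthly interest)): balance=$1801.83 total_interest=$301.83
After 10 (month_end (apply 2% monthly interest)): balance=$1837.86 total_interest=$337.86

Answer: 337.86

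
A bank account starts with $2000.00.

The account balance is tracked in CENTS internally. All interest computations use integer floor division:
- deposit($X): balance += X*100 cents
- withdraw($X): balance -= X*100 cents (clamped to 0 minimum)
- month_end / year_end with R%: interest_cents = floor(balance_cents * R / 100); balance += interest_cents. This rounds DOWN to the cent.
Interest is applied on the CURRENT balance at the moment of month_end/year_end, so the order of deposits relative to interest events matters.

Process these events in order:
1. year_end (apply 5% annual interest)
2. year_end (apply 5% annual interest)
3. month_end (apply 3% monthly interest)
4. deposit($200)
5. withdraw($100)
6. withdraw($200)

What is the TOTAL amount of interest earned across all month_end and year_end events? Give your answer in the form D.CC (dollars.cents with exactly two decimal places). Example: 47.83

Answer: 271.15

Derivation:
After 1 (year_end (apply 5% annual interest)): balance=$2100.00 total_interest=$100.00
After 2 (year_end (apply 5% annual interest)): balance=$2205.00 total_interest=$205.00
After 3 (month_end (apply 3% monthly interest)): balance=$2271.15 total_interest=$271.15
After 4 (deposit($200)): balance=$2471.15 total_interest=$271.15
After 5 (withdraw($100)): balance=$2371.15 total_interest=$271.15
After 6 (withdraw($200)): balance=$2171.15 total_interest=$271.15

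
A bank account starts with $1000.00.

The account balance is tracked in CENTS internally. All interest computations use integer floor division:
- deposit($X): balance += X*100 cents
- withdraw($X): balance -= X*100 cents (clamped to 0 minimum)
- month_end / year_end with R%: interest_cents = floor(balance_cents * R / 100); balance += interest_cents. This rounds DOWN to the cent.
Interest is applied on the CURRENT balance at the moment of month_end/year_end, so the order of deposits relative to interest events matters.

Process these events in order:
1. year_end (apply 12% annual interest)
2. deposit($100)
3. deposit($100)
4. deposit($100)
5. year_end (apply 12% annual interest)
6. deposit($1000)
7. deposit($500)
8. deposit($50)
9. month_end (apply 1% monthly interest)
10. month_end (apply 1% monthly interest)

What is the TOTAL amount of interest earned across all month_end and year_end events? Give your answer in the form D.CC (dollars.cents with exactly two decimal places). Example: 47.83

Answer: 353.51

Derivation:
After 1 (year_end (apply 12% annual interest)): balance=$1120.00 total_interest=$120.00
After 2 (deposit($100)): balance=$1220.00 total_interest=$120.00
After 3 (deposit($100)): balance=$1320.00 total_interest=$120.00
After 4 (deposit($100)): balance=$1420.00 total_interest=$120.00
After 5 (year_end (apply 12% annual interest)): balance=$1590.40 total_interest=$290.40
After 6 (deposit($1000)): balance=$2590.40 total_interest=$290.40
After 7 (deposit($500)): balance=$3090.40 total_interest=$290.40
After 8 (deposit($50)): balance=$3140.40 total_interest=$290.40
After 9 (month_end (apply 1% monthly interest)): balance=$3171.80 total_interest=$321.80
After 10 (month_end (apply 1% monthly interest)): balance=$3203.51 total_interest=$353.51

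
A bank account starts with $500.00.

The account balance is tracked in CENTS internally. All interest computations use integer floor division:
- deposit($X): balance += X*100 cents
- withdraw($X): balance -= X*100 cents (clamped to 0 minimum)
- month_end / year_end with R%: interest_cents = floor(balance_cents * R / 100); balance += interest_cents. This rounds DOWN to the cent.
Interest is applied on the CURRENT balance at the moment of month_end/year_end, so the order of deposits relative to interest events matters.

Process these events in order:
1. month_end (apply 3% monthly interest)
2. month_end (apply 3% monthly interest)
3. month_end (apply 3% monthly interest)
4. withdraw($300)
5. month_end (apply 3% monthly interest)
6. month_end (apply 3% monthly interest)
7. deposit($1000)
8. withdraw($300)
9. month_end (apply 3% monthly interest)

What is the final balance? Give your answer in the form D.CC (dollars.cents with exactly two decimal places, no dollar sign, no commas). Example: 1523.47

Answer: 990.20

Derivation:
After 1 (month_end (apply 3% monthly interest)): balance=$515.00 total_interest=$15.00
After 2 (month_end (apply 3% monthly interest)): balance=$530.45 total_interest=$30.45
After 3 (month_end (apply 3% monthly interest)): balance=$546.36 total_interest=$46.36
After 4 (withdraw($300)): balance=$246.36 total_interest=$46.36
After 5 (month_end (apply 3% monthly interest)): balance=$253.75 total_interest=$53.75
After 6 (month_end (apply 3% monthly interest)): balance=$261.36 total_interest=$61.36
After 7 (deposit($1000)): balance=$1261.36 total_interest=$61.36
After 8 (withdraw($300)): balance=$961.36 total_interest=$61.36
After 9 (month_end (apply 3% monthly interest)): balance=$990.20 total_interest=$90.20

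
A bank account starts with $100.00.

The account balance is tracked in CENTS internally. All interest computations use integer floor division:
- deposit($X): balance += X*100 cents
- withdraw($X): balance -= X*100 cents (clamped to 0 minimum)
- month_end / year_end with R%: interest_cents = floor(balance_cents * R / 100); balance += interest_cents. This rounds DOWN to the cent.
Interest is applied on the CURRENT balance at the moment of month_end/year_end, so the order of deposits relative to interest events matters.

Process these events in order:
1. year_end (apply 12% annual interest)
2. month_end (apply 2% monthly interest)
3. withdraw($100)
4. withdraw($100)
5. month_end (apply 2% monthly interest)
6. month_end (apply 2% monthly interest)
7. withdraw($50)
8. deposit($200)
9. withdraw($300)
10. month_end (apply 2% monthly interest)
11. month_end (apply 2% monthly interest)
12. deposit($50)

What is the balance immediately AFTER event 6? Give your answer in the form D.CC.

After 1 (year_end (apply 12% annual interest)): balance=$112.00 total_interest=$12.00
After 2 (month_end (apply 2% monthly interest)): balance=$114.24 total_interest=$14.24
After 3 (withdraw($100)): balance=$14.24 total_interest=$14.24
After 4 (withdraw($100)): balance=$0.00 total_interest=$14.24
After 5 (month_end (apply 2% monthly interest)): balance=$0.00 total_interest=$14.24
After 6 (month_end (apply 2% monthly interest)): balance=$0.00 total_interest=$14.24

Answer: 0.00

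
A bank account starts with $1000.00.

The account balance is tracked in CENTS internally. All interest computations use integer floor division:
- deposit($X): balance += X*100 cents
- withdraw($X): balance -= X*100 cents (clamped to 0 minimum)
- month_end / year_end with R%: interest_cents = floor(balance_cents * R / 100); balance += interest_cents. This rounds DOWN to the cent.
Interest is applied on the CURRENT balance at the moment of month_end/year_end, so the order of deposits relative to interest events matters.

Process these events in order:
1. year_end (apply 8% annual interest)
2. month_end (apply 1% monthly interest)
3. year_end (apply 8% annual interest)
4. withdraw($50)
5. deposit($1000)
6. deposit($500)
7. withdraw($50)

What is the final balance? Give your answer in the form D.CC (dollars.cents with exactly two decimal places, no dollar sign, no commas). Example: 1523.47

Answer: 2578.06

Derivation:
After 1 (year_end (apply 8% annual interest)): balance=$1080.00 total_interest=$80.00
After 2 (month_end (apply 1% monthly interest)): balance=$1090.80 total_interest=$90.80
After 3 (year_end (apply 8% annual interest)): balance=$1178.06 total_interest=$178.06
After 4 (withdraw($50)): balance=$1128.06 total_interest=$178.06
After 5 (deposit($1000)): balance=$2128.06 total_interest=$178.06
After 6 (deposit($500)): balance=$2628.06 total_interest=$178.06
After 7 (withdraw($50)): balance=$2578.06 total_interest=$178.06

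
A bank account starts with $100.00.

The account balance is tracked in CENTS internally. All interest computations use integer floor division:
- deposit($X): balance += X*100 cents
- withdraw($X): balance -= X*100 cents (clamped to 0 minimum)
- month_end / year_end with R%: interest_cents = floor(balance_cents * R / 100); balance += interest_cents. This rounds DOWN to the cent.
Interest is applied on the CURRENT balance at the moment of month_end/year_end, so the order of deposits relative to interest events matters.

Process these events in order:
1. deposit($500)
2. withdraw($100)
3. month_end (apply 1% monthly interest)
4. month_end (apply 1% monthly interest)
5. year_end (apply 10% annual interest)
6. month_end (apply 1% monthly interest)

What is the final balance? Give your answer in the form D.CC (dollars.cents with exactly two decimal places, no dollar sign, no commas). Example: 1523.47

Answer: 566.66

Derivation:
After 1 (deposit($500)): balance=$600.00 total_interest=$0.00
After 2 (withdraw($100)): balance=$500.00 total_interest=$0.00
After 3 (month_end (apply 1% monthly interest)): balance=$505.00 total_interest=$5.00
After 4 (month_end (apply 1% monthly interest)): balance=$510.05 total_interest=$10.05
After 5 (year_end (apply 10% annual interest)): balance=$561.05 total_interest=$61.05
After 6 (month_end (apply 1% monthly interest)): balance=$566.66 total_interest=$66.66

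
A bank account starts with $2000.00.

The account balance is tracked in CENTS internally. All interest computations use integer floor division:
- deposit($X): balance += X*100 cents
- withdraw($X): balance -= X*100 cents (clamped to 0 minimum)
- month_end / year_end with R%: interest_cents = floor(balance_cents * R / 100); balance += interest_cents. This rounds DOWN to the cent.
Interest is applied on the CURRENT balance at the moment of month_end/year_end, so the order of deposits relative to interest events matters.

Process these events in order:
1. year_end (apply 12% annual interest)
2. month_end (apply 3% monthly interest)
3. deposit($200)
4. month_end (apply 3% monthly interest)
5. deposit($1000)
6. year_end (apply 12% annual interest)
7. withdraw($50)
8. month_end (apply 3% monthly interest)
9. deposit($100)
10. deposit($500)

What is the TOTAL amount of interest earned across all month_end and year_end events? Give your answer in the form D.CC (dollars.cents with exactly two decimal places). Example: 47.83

Answer: 931.15

Derivation:
After 1 (year_end (apply 12% annual interest)): balance=$2240.00 total_interest=$240.00
After 2 (month_end (apply 3% monthly interest)): balance=$2307.20 total_interest=$307.20
After 3 (deposit($200)): balance=$2507.20 total_interest=$307.20
After 4 (month_end (apply 3% monthly interest)): balance=$2582.41 total_interest=$382.41
After 5 (deposit($1000)): balance=$3582.41 total_interest=$382.41
After 6 (year_end (apply 12% annual interest)): balance=$4012.29 total_interest=$812.29
After 7 (withdraw($50)): balance=$3962.29 total_interest=$812.29
After 8 (month_end (apply 3% monthly interest)): balance=$4081.15 total_interest=$931.15
After 9 (deposit($100)): balance=$4181.15 total_interest=$931.15
After 10 (deposit($500)): balance=$4681.15 total_interest=$931.15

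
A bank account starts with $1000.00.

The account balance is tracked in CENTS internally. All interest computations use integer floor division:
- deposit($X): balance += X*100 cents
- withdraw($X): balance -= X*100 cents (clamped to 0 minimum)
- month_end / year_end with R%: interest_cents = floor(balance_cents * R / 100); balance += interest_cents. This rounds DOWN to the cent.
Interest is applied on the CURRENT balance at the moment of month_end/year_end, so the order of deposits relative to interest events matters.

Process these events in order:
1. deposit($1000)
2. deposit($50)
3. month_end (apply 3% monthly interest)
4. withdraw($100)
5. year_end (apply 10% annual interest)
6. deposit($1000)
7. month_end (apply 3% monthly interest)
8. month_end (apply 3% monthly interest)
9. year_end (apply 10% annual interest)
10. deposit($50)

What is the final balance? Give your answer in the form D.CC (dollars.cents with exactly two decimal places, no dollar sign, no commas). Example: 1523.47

Answer: 3799.11

Derivation:
After 1 (deposit($1000)): balance=$2000.00 total_interest=$0.00
After 2 (deposit($50)): balance=$2050.00 total_interest=$0.00
After 3 (month_end (apply 3% monthly interest)): balance=$2111.50 total_interest=$61.50
After 4 (withdraw($100)): balance=$2011.50 total_interest=$61.50
After 5 (year_end (apply 10% annual interest)): balance=$2212.65 total_interest=$262.65
After 6 (deposit($1000)): balance=$3212.65 total_interest=$262.65
After 7 (month_end (apply 3% monthly interest)): balance=$3309.02 total_interest=$359.02
After 8 (month_end (apply 3% monthly interest)): balance=$3408.29 total_interest=$458.29
After 9 (year_end (apply 10% annual interest)): balance=$3749.11 total_interest=$799.11
After 10 (deposit($50)): balance=$3799.11 total_interest=$799.11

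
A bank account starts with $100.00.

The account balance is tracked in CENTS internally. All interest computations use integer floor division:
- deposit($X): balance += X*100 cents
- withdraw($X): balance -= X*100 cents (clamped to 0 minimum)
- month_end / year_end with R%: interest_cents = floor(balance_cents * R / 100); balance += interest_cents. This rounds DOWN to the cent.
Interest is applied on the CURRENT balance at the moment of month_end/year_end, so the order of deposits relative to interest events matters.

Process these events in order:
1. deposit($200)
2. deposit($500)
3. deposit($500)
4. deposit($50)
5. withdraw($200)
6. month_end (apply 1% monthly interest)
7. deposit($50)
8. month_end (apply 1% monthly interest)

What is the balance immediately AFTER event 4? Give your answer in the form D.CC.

Answer: 1350.00

Derivation:
After 1 (deposit($200)): balance=$300.00 total_interest=$0.00
After 2 (deposit($500)): balance=$800.00 total_interest=$0.00
After 3 (deposit($500)): balance=$1300.00 total_interest=$0.00
After 4 (deposit($50)): balance=$1350.00 total_interest=$0.00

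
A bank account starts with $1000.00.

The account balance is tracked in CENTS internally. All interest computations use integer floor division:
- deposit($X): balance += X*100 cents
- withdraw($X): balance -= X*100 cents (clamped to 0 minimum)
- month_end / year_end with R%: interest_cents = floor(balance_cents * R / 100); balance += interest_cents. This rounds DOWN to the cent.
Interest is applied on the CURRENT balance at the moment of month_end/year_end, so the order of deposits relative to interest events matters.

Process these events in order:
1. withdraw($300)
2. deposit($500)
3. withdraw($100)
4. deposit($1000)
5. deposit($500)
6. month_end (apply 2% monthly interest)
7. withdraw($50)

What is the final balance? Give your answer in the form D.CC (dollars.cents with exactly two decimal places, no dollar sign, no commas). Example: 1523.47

Answer: 2602.00

Derivation:
After 1 (withdraw($300)): balance=$700.00 total_interest=$0.00
After 2 (deposit($500)): balance=$1200.00 total_interest=$0.00
After 3 (withdraw($100)): balance=$1100.00 total_interest=$0.00
After 4 (deposit($1000)): balance=$2100.00 total_interest=$0.00
After 5 (deposit($500)): balance=$2600.00 total_interest=$0.00
After 6 (month_end (apply 2% monthly interest)): balance=$2652.00 total_interest=$52.00
After 7 (withdraw($50)): balance=$2602.00 total_interest=$52.00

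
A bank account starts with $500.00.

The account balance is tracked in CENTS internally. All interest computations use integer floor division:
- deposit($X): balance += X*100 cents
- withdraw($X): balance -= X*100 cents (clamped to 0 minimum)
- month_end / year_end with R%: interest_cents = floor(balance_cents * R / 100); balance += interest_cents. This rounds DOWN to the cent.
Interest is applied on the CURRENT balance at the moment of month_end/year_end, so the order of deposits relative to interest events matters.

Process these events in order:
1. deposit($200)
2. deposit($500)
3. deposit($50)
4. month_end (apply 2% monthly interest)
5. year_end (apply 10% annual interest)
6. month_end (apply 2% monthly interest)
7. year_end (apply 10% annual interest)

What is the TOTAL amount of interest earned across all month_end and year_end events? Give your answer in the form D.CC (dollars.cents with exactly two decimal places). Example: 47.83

Answer: 323.60

Derivation:
After 1 (deposit($200)): balance=$700.00 total_interest=$0.00
After 2 (deposit($500)): balance=$1200.00 total_interest=$0.00
After 3 (deposit($50)): balance=$1250.00 total_interest=$0.00
After 4 (month_end (apply 2% monthly interest)): balance=$1275.00 total_interest=$25.00
After 5 (year_end (apply 10% annual interest)): balance=$1402.50 total_interest=$152.50
After 6 (month_end (apply 2% monthly interest)): balance=$1430.55 total_interest=$180.55
After 7 (year_end (apply 10% annual interest)): balance=$1573.60 total_interest=$323.60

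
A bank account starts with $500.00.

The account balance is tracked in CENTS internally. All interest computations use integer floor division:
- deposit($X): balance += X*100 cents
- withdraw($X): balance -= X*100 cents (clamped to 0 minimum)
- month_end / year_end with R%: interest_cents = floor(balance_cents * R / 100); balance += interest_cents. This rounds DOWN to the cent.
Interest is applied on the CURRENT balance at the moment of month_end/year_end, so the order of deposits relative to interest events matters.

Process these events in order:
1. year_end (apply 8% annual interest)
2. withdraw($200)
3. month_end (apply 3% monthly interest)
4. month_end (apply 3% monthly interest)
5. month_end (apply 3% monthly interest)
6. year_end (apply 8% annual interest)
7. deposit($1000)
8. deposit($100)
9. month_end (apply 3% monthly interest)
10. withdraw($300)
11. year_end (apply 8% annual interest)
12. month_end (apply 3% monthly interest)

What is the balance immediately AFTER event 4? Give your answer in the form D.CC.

After 1 (year_end (apply 8% annual interest)): balance=$540.00 total_interest=$40.00
After 2 (withdraw($200)): balance=$340.00 total_interest=$40.00
After 3 (month_end (apply 3% monthly interest)): balance=$350.20 total_interest=$50.20
After 4 (month_end (apply 3% monthly interest)): balance=$360.70 total_interest=$60.70

Answer: 360.70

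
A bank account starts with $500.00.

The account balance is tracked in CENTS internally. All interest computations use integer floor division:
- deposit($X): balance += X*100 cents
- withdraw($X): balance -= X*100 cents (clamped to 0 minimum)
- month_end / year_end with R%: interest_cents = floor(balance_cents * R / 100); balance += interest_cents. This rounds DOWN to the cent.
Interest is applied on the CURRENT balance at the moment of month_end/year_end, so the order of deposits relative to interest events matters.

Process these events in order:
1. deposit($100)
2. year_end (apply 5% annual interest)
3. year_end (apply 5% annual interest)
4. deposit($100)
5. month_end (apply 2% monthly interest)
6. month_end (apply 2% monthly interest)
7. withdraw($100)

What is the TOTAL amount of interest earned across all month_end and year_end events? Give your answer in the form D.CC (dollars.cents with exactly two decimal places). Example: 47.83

After 1 (deposit($100)): balance=$600.00 total_interest=$0.00
After 2 (year_end (apply 5% annual interest)): balance=$630.00 total_interest=$30.00
After 3 (year_end (apply 5% annual interest)): balance=$661.50 total_interest=$61.50
After 4 (deposit($100)): balance=$761.50 total_interest=$61.50
After 5 (month_end (apply 2% monthly interest)): balance=$776.73 total_interest=$76.73
After 6 (month_end (apply 2% monthly interest)): balance=$792.26 total_interest=$92.26
After 7 (withdraw($100)): balance=$692.26 total_interest=$92.26

Answer: 92.26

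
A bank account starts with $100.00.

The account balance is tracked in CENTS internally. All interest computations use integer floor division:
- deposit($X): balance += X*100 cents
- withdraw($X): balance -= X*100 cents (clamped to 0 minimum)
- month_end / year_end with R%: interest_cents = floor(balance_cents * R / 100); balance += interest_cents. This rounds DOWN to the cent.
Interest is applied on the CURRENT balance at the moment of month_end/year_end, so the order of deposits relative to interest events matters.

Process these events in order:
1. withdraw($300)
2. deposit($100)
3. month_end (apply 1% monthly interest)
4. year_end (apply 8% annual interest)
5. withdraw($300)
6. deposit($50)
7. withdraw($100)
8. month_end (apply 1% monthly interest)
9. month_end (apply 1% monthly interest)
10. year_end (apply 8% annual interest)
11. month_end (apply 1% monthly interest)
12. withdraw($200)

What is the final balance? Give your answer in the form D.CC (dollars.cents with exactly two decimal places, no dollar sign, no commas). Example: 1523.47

After 1 (withdraw($300)): balance=$0.00 total_interest=$0.00
After 2 (deposit($100)): balance=$100.00 total_interest=$0.00
After 3 (month_end (apply 1% monthly interest)): balance=$101.00 total_interest=$1.00
After 4 (year_end (apply 8% annual interest)): balance=$109.08 total_interest=$9.08
After 5 (withdraw($300)): balance=$0.00 total_interest=$9.08
After 6 (deposit($50)): balance=$50.00 total_interest=$9.08
After 7 (withdraw($100)): balance=$0.00 total_interest=$9.08
After 8 (month_end (apply 1% monthly interest)): balance=$0.00 total_interest=$9.08
After 9 (month_end (apply 1% monthly interest)): balance=$0.00 total_interest=$9.08
After 10 (year_end (apply 8% annual interest)): balance=$0.00 total_interest=$9.08
After 11 (month_end (apply 1% monthly interest)): balance=$0.00 total_interest=$9.08
After 12 (withdraw($200)): balance=$0.00 total_interest=$9.08

Answer: 0.00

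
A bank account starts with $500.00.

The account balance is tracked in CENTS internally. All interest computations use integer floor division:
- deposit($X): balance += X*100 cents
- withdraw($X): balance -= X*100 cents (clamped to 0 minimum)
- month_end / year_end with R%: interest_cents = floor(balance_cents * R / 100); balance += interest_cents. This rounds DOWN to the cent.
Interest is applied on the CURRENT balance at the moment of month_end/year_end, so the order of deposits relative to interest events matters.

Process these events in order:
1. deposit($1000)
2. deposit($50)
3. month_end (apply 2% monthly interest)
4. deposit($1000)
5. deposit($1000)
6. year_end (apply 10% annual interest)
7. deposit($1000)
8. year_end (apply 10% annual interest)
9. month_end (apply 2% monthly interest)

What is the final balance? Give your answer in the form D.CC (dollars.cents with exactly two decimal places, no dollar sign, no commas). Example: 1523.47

After 1 (deposit($1000)): balance=$1500.00 total_interest=$0.00
After 2 (deposit($50)): balance=$1550.00 total_interest=$0.00
After 3 (month_end (apply 2% monthly interest)): balance=$1581.00 total_interest=$31.00
After 4 (deposit($1000)): balance=$2581.00 total_interest=$31.00
After 5 (deposit($1000)): balance=$3581.00 total_interest=$31.00
After 6 (year_end (apply 10% annual interest)): balance=$3939.10 total_interest=$389.10
After 7 (deposit($1000)): balance=$4939.10 total_interest=$389.10
After 8 (year_end (apply 10% annual interest)): balance=$5433.01 total_interest=$883.01
After 9 (month_end (apply 2% monthly interest)): balance=$5541.67 total_interest=$991.67

Answer: 5541.67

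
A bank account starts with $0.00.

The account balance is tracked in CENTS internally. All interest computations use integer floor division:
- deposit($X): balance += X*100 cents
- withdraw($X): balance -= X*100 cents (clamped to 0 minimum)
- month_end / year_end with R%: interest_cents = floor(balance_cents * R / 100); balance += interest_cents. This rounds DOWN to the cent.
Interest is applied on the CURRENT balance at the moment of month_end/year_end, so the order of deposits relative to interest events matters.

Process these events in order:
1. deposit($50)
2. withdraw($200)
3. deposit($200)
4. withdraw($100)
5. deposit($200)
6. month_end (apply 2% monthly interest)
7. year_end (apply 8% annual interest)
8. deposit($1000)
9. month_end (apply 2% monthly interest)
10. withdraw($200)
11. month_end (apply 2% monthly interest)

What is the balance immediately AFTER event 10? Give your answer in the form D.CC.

After 1 (deposit($50)): balance=$50.00 total_interest=$0.00
After 2 (withdraw($200)): balance=$0.00 total_interest=$0.00
After 3 (deposit($200)): balance=$200.00 total_interest=$0.00
After 4 (withdraw($100)): balance=$100.00 total_interest=$0.00
After 5 (deposit($200)): balance=$300.00 total_interest=$0.00
After 6 (month_end (apply 2% monthly interest)): balance=$306.00 total_interest=$6.00
After 7 (year_end (apply 8% annual interest)): balance=$330.48 total_interest=$30.48
After 8 (deposit($1000)): balance=$1330.48 total_interest=$30.48
After 9 (month_end (apply 2% monthly interest)): balance=$1357.08 total_interest=$57.08
After 10 (withdraw($200)): balance=$1157.08 total_interest=$57.08

Answer: 1157.08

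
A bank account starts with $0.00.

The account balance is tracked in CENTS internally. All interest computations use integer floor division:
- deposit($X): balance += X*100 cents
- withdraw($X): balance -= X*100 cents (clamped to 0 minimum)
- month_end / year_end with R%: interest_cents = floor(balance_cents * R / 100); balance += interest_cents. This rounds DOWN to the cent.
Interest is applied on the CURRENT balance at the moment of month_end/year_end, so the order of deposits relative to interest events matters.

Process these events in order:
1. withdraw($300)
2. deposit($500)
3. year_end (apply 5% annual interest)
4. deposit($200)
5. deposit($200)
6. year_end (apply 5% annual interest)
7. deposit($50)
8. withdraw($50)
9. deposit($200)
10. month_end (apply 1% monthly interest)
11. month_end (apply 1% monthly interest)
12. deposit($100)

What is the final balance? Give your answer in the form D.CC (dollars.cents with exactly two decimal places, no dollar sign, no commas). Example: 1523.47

After 1 (withdraw($300)): balance=$0.00 total_interest=$0.00
After 2 (deposit($500)): balance=$500.00 total_interest=$0.00
After 3 (year_end (apply 5% annual interest)): balance=$525.00 total_interest=$25.00
After 4 (deposit($200)): balance=$725.00 total_interest=$25.00
After 5 (deposit($200)): balance=$925.00 total_interest=$25.00
After 6 (year_end (apply 5% annual interest)): balance=$971.25 total_interest=$71.25
After 7 (deposit($50)): balance=$1021.25 total_interest=$71.25
After 8 (withdraw($50)): balance=$971.25 total_interest=$71.25
After 9 (deposit($200)): balance=$1171.25 total_interest=$71.25
After 10 (month_end (apply 1% monthly interest)): balance=$1182.96 total_interest=$82.96
After 11 (month_end (apply 1% monthly interest)): balance=$1194.78 total_interest=$94.78
After 12 (deposit($100)): balance=$1294.78 total_interest=$94.78

Answer: 1294.78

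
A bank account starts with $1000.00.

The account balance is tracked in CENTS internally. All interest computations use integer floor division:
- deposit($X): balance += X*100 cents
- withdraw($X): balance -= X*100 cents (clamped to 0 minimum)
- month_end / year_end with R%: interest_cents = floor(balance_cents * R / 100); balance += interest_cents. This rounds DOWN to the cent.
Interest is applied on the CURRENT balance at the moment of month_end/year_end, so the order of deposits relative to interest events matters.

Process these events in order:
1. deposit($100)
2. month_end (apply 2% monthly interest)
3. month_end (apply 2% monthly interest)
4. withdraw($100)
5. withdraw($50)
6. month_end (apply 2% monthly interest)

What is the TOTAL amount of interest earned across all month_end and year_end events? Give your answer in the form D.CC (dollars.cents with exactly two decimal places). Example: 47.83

Answer: 64.32

Derivation:
After 1 (deposit($100)): balance=$1100.00 total_interest=$0.00
After 2 (month_end (apply 2% monthly interest)): balance=$1122.00 total_interest=$22.00
After 3 (month_end (apply 2% monthly interest)): balance=$1144.44 total_interest=$44.44
After 4 (withdraw($100)): balance=$1044.44 total_interest=$44.44
After 5 (withdraw($50)): balance=$994.44 total_interest=$44.44
After 6 (month_end (apply 2% monthly interest)): balance=$1014.32 total_interest=$64.32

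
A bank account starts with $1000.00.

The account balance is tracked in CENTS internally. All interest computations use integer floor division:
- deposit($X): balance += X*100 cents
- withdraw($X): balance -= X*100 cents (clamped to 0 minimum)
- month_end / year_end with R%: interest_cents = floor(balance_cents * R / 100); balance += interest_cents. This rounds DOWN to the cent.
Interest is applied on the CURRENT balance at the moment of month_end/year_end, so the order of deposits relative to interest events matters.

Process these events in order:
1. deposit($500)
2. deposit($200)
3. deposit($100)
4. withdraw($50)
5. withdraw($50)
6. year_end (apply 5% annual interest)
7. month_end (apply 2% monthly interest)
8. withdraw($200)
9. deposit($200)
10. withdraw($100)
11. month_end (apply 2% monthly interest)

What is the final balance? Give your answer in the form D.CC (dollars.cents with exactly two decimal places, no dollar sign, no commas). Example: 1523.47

Answer: 1755.11

Derivation:
After 1 (deposit($500)): balance=$1500.00 total_interest=$0.00
After 2 (deposit($200)): balance=$1700.00 total_interest=$0.00
After 3 (deposit($100)): balance=$1800.00 total_interest=$0.00
After 4 (withdraw($50)): balance=$1750.00 total_interest=$0.00
After 5 (withdraw($50)): balance=$1700.00 total_interest=$0.00
After 6 (year_end (apply 5% annual interest)): balance=$1785.00 total_interest=$85.00
After 7 (month_end (apply 2% monthly interest)): balance=$1820.70 total_interest=$120.70
After 8 (withdraw($200)): balance=$1620.70 total_interest=$120.70
After 9 (deposit($200)): balance=$1820.70 total_interest=$120.70
After 10 (withdraw($100)): balance=$1720.70 total_interest=$120.70
After 11 (month_end (apply 2% monthly interest)): balance=$1755.11 total_interest=$155.11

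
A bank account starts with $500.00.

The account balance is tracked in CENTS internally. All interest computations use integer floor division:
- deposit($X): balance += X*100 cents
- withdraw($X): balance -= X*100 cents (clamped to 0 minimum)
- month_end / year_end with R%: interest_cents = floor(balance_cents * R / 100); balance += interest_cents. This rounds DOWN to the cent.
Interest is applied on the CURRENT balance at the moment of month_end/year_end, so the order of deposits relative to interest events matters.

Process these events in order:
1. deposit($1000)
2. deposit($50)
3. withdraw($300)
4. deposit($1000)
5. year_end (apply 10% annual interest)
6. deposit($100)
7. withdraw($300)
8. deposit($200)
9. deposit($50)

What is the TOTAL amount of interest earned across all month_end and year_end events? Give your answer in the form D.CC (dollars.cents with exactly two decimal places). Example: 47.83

After 1 (deposit($1000)): balance=$1500.00 total_interest=$0.00
After 2 (deposit($50)): balance=$1550.00 total_interest=$0.00
After 3 (withdraw($300)): balance=$1250.00 total_interest=$0.00
After 4 (deposit($1000)): balance=$2250.00 total_interest=$0.00
After 5 (year_end (apply 10% annual interest)): balance=$2475.00 total_interest=$225.00
After 6 (deposit($100)): balance=$2575.00 total_interest=$225.00
After 7 (withdraw($300)): balance=$2275.00 total_interest=$225.00
After 8 (deposit($200)): balance=$2475.00 total_interest=$225.00
After 9 (deposit($50)): balance=$2525.00 total_interest=$225.00

Answer: 225.00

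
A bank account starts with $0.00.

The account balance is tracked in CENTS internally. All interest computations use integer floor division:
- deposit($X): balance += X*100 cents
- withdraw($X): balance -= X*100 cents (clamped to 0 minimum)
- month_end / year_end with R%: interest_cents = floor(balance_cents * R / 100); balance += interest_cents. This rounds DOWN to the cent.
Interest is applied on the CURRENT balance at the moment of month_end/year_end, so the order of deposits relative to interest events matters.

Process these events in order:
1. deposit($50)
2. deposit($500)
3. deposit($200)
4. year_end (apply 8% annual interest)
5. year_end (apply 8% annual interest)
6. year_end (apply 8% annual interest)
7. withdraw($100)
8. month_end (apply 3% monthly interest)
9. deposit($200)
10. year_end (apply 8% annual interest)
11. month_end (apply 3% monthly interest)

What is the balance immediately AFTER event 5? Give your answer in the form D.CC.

After 1 (deposit($50)): balance=$50.00 total_interest=$0.00
After 2 (deposit($500)): balance=$550.00 total_interest=$0.00
After 3 (deposit($200)): balance=$750.00 total_interest=$0.00
After 4 (year_end (apply 8% annual interest)): balance=$810.00 total_interest=$60.00
After 5 (year_end (apply 8% annual interest)): balance=$874.80 total_interest=$124.80

Answer: 874.80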